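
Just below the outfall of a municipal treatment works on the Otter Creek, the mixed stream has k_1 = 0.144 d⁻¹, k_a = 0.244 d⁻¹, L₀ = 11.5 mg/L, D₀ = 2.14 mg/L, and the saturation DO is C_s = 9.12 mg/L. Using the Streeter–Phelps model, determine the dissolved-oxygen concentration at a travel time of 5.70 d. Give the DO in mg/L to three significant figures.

k_1 L₀/(k_a−k_1) = 0.144×11.5/(0.244−0.144) = 1.656/0.1000 = 16.56 mg/L.
e^(−k_1 t) = e^(−0.144×5.700) = 0.4401; e^(−k_a t) = e^(−0.244×5.700) = 0.2489.
D = 16.56 × (0.4401 − 0.2489) + 2.14 × 0.2489 = 3.166 + 0.5326 = 3.699 mg/L.
DO = C_s − D = 9.12 − 3.699 = 5.421 mg/L.

DO ≈ 5.42 mg/L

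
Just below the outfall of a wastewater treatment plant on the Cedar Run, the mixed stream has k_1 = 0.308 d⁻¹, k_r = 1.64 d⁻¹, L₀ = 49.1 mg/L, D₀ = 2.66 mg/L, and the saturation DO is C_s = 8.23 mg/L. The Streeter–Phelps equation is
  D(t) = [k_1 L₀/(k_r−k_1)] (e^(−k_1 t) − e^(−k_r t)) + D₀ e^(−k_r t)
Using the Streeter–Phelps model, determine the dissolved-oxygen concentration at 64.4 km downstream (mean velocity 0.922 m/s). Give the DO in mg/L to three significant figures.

DO ≈ 1.69 mg/L

Travel time t = x/v = 64.4 km / (0.922 m/s) = 64400 m / 0.922 m/s = 69850 s = 0.8084 d.
k_1 L₀/(k_r−k_1) = 0.308×49.1/(1.64−0.308) = 15.12/1.332 = 11.35 mg/L.
e^(−k_1 t) = e^(−0.308×0.8084) = 0.7796; e^(−k_r t) = e^(−1.64×0.8084) = 0.2656.
D = 11.35 × (0.7796 − 0.2656) + 2.66 × 0.2656 = 5.836 + 0.7065 = 6.542 mg/L.
DO = C_s − D = 8.23 − 6.542 = 1.688 mg/L.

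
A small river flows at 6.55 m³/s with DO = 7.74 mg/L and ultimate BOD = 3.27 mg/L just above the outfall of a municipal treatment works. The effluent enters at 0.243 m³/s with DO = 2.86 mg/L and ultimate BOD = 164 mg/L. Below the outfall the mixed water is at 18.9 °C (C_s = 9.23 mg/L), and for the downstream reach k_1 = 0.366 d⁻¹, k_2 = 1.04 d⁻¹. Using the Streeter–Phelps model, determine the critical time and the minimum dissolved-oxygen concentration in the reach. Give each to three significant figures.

t_c ≈ 0.933 d; minimum DO ≈ 6.97 mg/L

Mixed DO = (6.55×7.74 + 0.243×2.86)/(6.55+0.243) = 51.39/6.793 = 7.565 mg/L.
Mixed L₀ = (6.55×3.27 + 0.243×164)/(6.793) = 61.27/6.793 = 9.020 mg/L.
Initial deficit D₀ = C_s − DO₀ = 9.23 − 7.565 = 1.665 mg/L.
t_c = (1/0.6740) ln[(1.04/0.366)(1 − 1.665×0.6740/(0.366×9.020))] = 1.484 × ln(1.876) = 0.9333 d.
D_c = (0.366/1.04) × 9.020 × e^(−0.366×0.9333) = 0.3519 × 9.020 × 0.7106 = 2.256 mg/L.
Minimum DO = 9.23 − 2.256 = 6.974 mg/L.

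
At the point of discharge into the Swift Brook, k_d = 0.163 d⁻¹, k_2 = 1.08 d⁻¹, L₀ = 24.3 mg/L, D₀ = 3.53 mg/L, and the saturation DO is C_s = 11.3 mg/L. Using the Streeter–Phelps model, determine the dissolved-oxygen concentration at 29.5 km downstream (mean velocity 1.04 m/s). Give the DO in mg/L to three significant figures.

Travel time t = x/v = 29.5 km / (1.04 m/s) = 29500 m / 1.04 m/s = 28370 s = 0.3283 d.
k_d L₀/(k_2−k_d) = 0.163×24.3/(1.08−0.163) = 3.961/0.9170 = 4.319 mg/L.
e^(−k_d t) = e^(−0.163×0.3283) = 0.9479; e^(−k_2 t) = e^(−1.08×0.3283) = 0.7015.
D = 4.319 × (0.9479 − 0.7015) + 3.53 × 0.7015 = 1.064 + 2.476 = 3.541 mg/L.
DO = C_s − D = 11.3 − 3.541 = 7.759 mg/L.

DO ≈ 7.76 mg/L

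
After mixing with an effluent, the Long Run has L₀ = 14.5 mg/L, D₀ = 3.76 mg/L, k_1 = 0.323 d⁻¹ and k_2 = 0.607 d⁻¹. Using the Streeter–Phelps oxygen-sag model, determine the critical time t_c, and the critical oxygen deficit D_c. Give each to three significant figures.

t_c ≈ 1.31 d; D_c ≈ 5.05 mg/L

t_c = [1/(k_2−k_1)] ln[(k_2/k_1)(1 − D₀(k_2−k_1)/(k_1 L₀))]
= [1/(0.607−0.323)] ln[(0.607/0.323)(1 − 3.76×0.2840/(0.323×14.5))]
= (1/0.2840) ln[1.879 × 0.7720] = 3.521 × ln(1.451) = 3.521 × 0.3721 = 1.310 d.
L(t_c) = L₀ e^(−k_1 t_c) = 14.5 × 0.6549 = 9.497 mg/L, and at the critical point k_2 D_c = k_1 L, so D_c = (0.323/0.607) × 9.497 = 5.053 mg/L.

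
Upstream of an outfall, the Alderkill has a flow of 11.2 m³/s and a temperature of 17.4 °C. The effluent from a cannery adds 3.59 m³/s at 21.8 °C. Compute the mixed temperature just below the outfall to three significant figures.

Flow-weighted mixing: C = (Q_r C_r + Q_w C_w)/(Q_r + Q_w)
= (11.2×17.4 + 3.59×21.8)/(11.2 + 3.59) = 273.1/14.79 = 18.47 °C.

18.5 °C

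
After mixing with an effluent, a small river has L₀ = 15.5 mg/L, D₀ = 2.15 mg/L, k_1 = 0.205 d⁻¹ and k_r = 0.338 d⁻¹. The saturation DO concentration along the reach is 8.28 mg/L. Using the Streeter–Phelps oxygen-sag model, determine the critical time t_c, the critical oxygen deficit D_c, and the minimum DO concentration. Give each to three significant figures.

At the critical point dD/dt = 0, so k_1 L₀ e^(−k_1 t) = k_r D. Substituting D(t) from the Streeter–Phelps equation and solving for t gives
t_c = ln[(k_r/k_1)(1 − D₀(k_r−k_1)/(k_1 L₀))] / (k_r−k_1).
Here k_r−k_1 = 0.1330 d⁻¹ and 1 − D₀(k_r−k_1)/(k_1 L₀) = 1 − 2.15×0.1330/(0.205×15.5) = 0.9100, so
t_c = ln(1.649 × 0.9100) / 0.1330 = 0.4057 / 0.1330 = 3.051 d.
L(t_c) = L₀ e^(−k_1 t_c) = 15.5 × 0.5351 = 8.293 mg/L, and at the critical point k_r D_c = k_1 L, so D_c = (0.205/0.338) × 8.293 = 5.030 mg/L.
Minimum DO = C_s − D_c = 8.28 − 5.030 = 3.250 mg/L.

t_c ≈ 3.05 d; D_c ≈ 5.03 mg/L; min DO ≈ 3.25 mg/L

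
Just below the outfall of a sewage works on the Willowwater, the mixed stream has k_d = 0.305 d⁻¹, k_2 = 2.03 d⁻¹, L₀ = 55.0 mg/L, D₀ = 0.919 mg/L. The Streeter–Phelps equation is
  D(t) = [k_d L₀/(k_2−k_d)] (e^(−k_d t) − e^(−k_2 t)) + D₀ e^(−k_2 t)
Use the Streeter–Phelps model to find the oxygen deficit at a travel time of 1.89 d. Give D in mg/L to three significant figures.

D ≈ 5.27 mg/L

k_d L₀/(k_2−k_d) = 0.305×55.0/(2.03−0.305) = 16.77/1.725 = 9.725 mg/L.
e^(−k_d t) = e^(−0.305×1.890) = 0.5619; e^(−k_2 t) = e^(−2.03×1.890) = 0.02156.
D = 9.725 × (0.5619 − 0.02156) + 0.919 × 0.02156 = 5.254 + 0.01982 = 5.274 mg/L.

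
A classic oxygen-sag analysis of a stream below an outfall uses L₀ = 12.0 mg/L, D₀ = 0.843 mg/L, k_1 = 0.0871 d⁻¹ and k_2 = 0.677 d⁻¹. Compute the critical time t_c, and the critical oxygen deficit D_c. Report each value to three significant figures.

t_c ≈ 2.38 d; D_c ≈ 1.25 mg/L

With k_2/k_1 = 7.773 and 1 − D₀(k_2−k_1)/(k_1 L₀) = 0.5242,
t_c = ln(7.773 × 0.5242) / (0.677 − 0.0871) = ln(4.075) / 0.5899 = 1.405/0.5899 = 2.381 d.
L(t_c) = L₀ e^(−k_1 t_c) = 12.0 × 0.8127 = 9.752 mg/L, and at the critical point k_2 D_c = k_1 L, so D_c = (0.0871/0.677) × 9.752 = 1.255 mg/L.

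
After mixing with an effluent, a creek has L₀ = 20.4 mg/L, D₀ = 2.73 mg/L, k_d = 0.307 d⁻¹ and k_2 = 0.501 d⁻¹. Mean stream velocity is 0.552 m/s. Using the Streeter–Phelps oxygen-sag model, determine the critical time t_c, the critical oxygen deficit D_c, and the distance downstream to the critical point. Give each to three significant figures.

With k_2/k_d = 1.632 and 1 − D₀(k_2−k_d)/(k_d L₀) = 0.9154,
t_c = ln(1.632 × 0.9154) / (0.501 − 0.307) = ln(1.494) / 0.1940 = 0.4014/0.1940 = 2.069 d.
D_c = (k_d/k_2) L₀ e^(−k_d t_c) = (0.307/0.501) × 20.4 × e^(−0.307×2.069) = 0.6128 × 20.4 × 0.5298 = 6.623 mg/L.
x_c = v t_c = 0.552 m/s × 2.069 d × 86400 s/d = 98680 m ≈ 98.7 km.

t_c ≈ 2.07 d; D_c ≈ 6.62 mg/L; x_c ≈ 98.7 km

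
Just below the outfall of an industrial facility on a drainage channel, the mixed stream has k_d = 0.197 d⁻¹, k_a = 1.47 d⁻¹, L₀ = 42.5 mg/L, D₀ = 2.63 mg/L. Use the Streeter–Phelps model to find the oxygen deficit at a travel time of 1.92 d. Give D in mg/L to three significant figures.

D ≈ 4.27 mg/L

k_d L₀/(k_a−k_d) = 0.197×42.5/(1.47−0.197) = 8.373/1.273 = 6.577 mg/L.
e^(−k_d t) = e^(−0.197×1.920) = 0.6851; e^(−k_a t) = e^(−1.47×1.920) = 0.05946.
D = 6.577 × (0.6851 − 0.05946) + 2.63 × 0.05946 = 4.115 + 0.1564 = 4.271 mg/L.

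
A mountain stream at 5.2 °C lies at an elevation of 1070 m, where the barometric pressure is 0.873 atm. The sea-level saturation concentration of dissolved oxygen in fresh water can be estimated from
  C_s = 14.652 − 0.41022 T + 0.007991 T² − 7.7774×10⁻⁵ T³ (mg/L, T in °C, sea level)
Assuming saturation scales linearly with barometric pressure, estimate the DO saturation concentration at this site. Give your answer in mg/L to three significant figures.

C_s ≈ 11.1 mg/L

At sea level: C_s = 14.652 − 0.41022×5.2 + 0.007991×5.2² − 7.7774×10⁻⁵×5.2³ = 12.72 mg/L.
Pressure correction: C_s' = 12.72 × 0.873 = 11.11 mg/L.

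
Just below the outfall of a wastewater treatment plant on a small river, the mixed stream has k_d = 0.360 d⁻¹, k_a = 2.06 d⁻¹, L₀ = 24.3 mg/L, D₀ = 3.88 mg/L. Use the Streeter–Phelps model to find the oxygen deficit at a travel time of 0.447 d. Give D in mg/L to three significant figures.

D ≈ 3.88 mg/L

k_d L₀/(k_a−k_d) = 0.360×24.3/(2.06−0.360) = 8.748/1.700 = 5.146 mg/L.
e^(−k_d t) = e^(−0.360×0.4470) = 0.8514; e^(−k_a t) = e^(−2.06×0.4470) = 0.3982.
D = 5.146 × (0.8514 − 0.3982) + 3.88 × 0.3982 = 2.332 + 1.545 = 3.877 mg/L.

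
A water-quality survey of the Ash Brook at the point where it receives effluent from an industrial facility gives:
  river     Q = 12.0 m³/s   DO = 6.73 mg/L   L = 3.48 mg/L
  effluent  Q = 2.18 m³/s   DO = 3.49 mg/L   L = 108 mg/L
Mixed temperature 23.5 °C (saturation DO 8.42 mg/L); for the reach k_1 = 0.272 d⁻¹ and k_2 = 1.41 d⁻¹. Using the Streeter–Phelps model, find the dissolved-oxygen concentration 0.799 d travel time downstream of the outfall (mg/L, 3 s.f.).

DO ≈ 5.47 mg/L

Mixed DO = (12.0×6.73 + 2.18×3.49)/(12.0+2.18) = 88.37/14.18 = 6.232 mg/L.
Mixed L₀ = (12.0×3.48 + 2.18×108)/(14.18) = 277.2/14.18 = 19.55 mg/L.
Initial deficit D₀ = C_s − DO₀ = 8.42 − 6.232 = 2.188 mg/L.
D(0.799) = [0.272×19.55/(1.41−0.272)](e^(−0.272×0.799) − e^(−1.41×0.799)) + 2.188 e^(−1.41×0.799)
= 4.672 × (0.8047 − 0.3241) + 2.188 × 0.3241 = 2.954 mg/L.
DO = 8.42 − 2.954 = 5.466 mg/L.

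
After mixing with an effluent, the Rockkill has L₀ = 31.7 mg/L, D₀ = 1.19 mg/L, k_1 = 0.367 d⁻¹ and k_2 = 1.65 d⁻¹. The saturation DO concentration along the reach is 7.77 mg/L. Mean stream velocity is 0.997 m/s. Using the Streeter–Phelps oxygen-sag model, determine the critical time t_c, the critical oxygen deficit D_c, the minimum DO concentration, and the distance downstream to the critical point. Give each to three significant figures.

t_c = [1/(k_2−k_1)] ln[(k_2/k_1)(1 − D₀(k_2−k_1)/(k_1 L₀))]
= [1/(1.65−0.367)] ln[(1.65/0.367)(1 − 1.19×1.283/(0.367×31.7))]
= (1/1.283) ln[4.496 × 0.8688] = 0.7794 × ln(3.906) = 0.7794 × 1.362 = 1.062 d.
L(t_c) = L₀ e^(−k_1 t_c) = 31.7 × 0.6772 = 21.47 mg/L, and at the critical point k_2 D_c = k_1 L, so D_c = (0.367/1.65) × 21.47 = 4.775 mg/L.
Minimum DO = C_s − D_c = 7.77 − 4.775 = 2.995 mg/L.
x_c = v t_c = 0.997 m/s × 1.062 d × 86400 s/d = 91480 m ≈ 91.5 km.

t_c ≈ 1.06 d; D_c ≈ 4.78 mg/L; min DO ≈ 2.99 mg/L; x_c ≈ 91.5 km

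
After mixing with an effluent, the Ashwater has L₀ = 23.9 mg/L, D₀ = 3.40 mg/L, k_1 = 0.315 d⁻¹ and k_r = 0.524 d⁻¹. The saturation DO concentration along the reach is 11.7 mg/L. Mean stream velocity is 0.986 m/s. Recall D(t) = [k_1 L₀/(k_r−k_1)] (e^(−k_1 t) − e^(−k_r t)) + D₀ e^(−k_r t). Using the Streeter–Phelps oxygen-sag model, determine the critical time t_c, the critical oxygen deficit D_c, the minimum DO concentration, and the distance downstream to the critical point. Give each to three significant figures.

t_c ≈ 1.96 d; D_c ≈ 7.75 mg/L; min DO ≈ 3.95 mg/L; x_c ≈ 167 km

t_c = [1/(k_r−k_1)] ln[(k_r/k_1)(1 − D₀(k_r−k_1)/(k_1 L₀))]
= [1/(0.524−0.315)] ln[(0.524/0.315)(1 − 3.40×0.2090/(0.315×23.9))]
= (1/0.2090) ln[1.663 × 0.9056] = 4.785 × ln(1.506) = 4.785 × 0.4098 = 1.961 d.
L(t_c) = L₀ e^(−k_1 t_c) = 23.9 × 0.5392 = 12.89 mg/L, and at the critical point k_r D_c = k_1 L, so D_c = (0.315/0.524) × 12.89 = 7.747 mg/L.
Minimum DO = C_s − D_c = 11.7 − 7.747 = 3.953 mg/L.
x_c = v t_c = 0.986 m/s × 1.961 d × 86400 s/d = 167000 m ≈ 167 km.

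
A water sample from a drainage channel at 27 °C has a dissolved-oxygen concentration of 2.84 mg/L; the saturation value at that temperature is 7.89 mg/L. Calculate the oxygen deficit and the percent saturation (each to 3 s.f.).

D = C_s − C = 7.89 − 2.84 = 5.05 mg/L.
% saturation = 2.84/7.89 × 100 = 36.0 %.

D ≈ 5.05 mg/L; 36.0 % saturation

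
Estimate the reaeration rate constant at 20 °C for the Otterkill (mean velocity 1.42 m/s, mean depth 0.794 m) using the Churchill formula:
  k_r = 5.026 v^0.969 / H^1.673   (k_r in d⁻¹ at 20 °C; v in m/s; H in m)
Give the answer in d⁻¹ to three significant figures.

k_r ≈ 10.4 d⁻¹

k_r = 5.026 × 1.42^0.969 / 0.794^1.673 = 5.026 × 1.405 / 0.6798 = 10.38 d⁻¹.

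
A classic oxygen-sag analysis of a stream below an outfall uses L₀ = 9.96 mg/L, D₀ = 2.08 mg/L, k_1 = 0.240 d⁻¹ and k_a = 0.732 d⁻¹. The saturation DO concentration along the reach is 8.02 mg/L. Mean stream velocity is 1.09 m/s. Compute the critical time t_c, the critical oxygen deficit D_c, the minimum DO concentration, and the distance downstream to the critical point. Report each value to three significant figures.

t_c ≈ 1.13 d; D_c ≈ 2.49 mg/L; min DO ≈ 5.53 mg/L; x_c ≈ 106 km

With k_a/k_1 = 3.050 and 1 − D₀(k_a−k_1)/(k_1 L₀) = 0.5719,
t_c = ln(3.050 × 0.5719) / (0.732 − 0.240) = ln(1.744) / 0.4920 = 0.5563/0.4920 = 1.131 d.
D_c = (k_1/k_a) L₀ e^(−k_1 t_c) = (0.240/0.732) × 9.96 × e^(−0.240×1.131) = 0.3279 × 9.96 × 0.7623 = 2.489 mg/L.
Minimum DO = C_s − D_c = 8.02 − 2.489 = 5.531 mg/L.
x_c = v t_c = 1.09 m/s × 1.131 d × 86400 s/d = 106500 m ≈ 106 km.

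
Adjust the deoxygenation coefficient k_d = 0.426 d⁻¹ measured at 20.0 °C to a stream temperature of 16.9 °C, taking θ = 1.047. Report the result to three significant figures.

k_d ≈ 0.369 d⁻¹

k_d(T₂) = k_d(T₁) · θ^(T₂−T₁) = 0.426 × 1.047^(16.9−20.0)
= 0.426 × 1.047^-3.10 = 0.426 × 0.8673 = 0.3695 d⁻¹.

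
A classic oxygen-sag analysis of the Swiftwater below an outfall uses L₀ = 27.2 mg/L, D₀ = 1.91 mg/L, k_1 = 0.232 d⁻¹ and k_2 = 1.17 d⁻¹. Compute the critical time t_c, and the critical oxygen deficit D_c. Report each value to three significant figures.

With k_2/k_1 = 5.043 and 1 − D₀(k_2−k_1)/(k_1 L₀) = 0.7161,
t_c = ln(5.043 × 0.7161) / (1.17 − 0.232) = ln(3.611) / 0.9380 = 1.284/0.9380 = 1.369 d.
D_c = (k_1/k_2) L₀ e^(−k_1 t_c) = (0.232/1.17) × 27.2 × e^(−0.232×1.369) = 0.1983 × 27.2 × 0.7279 = 3.926 mg/L.

t_c ≈ 1.37 d; D_c ≈ 3.93 mg/L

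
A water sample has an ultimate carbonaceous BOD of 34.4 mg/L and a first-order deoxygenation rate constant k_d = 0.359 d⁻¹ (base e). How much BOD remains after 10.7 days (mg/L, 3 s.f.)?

L_t = L₀ e^(−k_d t) = 34.4 × e^(−0.359×10.7) = 34.4 × 0.02147 = 0.7384 mg/L.

L ≈ 0.738 mg/L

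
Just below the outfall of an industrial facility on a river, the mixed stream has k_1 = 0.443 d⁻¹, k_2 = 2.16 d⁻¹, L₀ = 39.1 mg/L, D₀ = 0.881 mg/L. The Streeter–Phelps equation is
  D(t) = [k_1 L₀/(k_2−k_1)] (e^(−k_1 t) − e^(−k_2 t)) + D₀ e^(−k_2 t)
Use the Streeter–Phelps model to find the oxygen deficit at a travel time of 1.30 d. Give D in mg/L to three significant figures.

D ≈ 5.12 mg/L

k_1 L₀/(k_2−k_1) = 0.443×39.1/(2.16−0.443) = 17.32/1.717 = 10.09 mg/L.
e^(−k_1 t) = e^(−0.443×1.300) = 0.5622; e^(−k_2 t) = e^(−2.16×1.300) = 0.06033.
D = 10.09 × (0.5622 − 0.06033) + 0.881 × 0.06033 = 5.063 + 0.05315 = 5.116 mg/L.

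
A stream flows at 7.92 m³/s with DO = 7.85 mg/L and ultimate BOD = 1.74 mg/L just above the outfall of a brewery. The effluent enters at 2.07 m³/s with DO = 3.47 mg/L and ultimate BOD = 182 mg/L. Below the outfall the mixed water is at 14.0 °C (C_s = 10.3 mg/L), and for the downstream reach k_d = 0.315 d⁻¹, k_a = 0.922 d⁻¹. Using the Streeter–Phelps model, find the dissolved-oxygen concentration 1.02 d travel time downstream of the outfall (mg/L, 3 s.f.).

Mixed DO = (7.92×7.85 + 2.07×3.47)/(7.92+2.07) = 69.35/9.990 = 6.942 mg/L.
Mixed L₀ = (7.92×1.74 + 2.07×182)/(9.990) = 390.5/9.990 = 39.09 mg/L.
Initial deficit D₀ = C_s − DO₀ = 10.3 − 6.942 = 3.358 mg/L.
D(1.02) = [0.315×39.09/(0.922−0.315)](e^(−0.315×1.02) − e^(−0.922×1.02)) + 3.358 e^(−0.922×1.02)
= 20.29 × (0.7252 − 0.3905) + 3.358 × 0.3905 = 8.102 mg/L.
DO = 10.3 − 8.102 = 2.198 mg/L.

DO ≈ 2.20 mg/L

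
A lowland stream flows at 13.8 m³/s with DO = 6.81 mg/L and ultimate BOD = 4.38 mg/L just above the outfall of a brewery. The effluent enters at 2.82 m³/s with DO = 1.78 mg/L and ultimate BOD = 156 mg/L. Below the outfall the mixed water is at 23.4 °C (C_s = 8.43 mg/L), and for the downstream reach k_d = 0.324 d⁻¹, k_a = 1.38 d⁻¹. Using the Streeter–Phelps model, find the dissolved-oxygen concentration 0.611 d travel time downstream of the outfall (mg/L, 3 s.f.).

Mixed DO = (13.8×6.81 + 2.82×1.78)/(13.8+2.82) = 99.00/16.62 = 5.957 mg/L.
Mixed L₀ = (13.8×4.38 + 2.82×156)/(16.62) = 500.4/16.62 = 30.11 mg/L.
Initial deficit D₀ = C_s − DO₀ = 8.43 − 5.957 = 2.473 mg/L.
D(0.611) = [0.324×30.11/(1.38−0.324)](e^(−0.324×0.611) − e^(−1.38×0.611)) + 2.473 e^(−1.38×0.611)
= 9.237 × (0.8204 − 0.4303) + 2.473 × 0.4303 = 4.667 mg/L.
DO = 8.43 − 4.667 = 3.763 mg/L.

DO ≈ 3.76 mg/L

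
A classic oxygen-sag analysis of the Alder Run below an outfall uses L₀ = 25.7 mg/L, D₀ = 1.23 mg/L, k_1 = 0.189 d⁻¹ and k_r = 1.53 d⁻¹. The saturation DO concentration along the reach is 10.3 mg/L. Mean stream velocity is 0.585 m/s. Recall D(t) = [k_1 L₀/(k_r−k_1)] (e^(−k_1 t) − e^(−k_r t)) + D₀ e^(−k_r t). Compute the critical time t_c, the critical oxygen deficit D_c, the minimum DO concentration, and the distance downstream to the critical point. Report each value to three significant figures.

t_c ≈ 1.25 d; D_c ≈ 2.51 mg/L; min DO ≈ 7.79 mg/L; x_c ≈ 63.2 km

With k_r/k_1 = 8.095 and 1 − D₀(k_r−k_1)/(k_1 L₀) = 0.6604,
t_c = ln(8.095 × 0.6604) / (1.53 − 0.189) = ln(5.346) / 1.341 = 1.676/1.341 = 1.250 d.
L(t_c) = L₀ e^(−k_1 t_c) = 25.7 × 0.7896 = 20.29 mg/L, and at the critical point k_r D_c = k_1 L, so D_c = (0.189/1.53) × 20.29 = 2.507 mg/L.
Minimum DO = C_s − D_c = 10.3 − 2.507 = 7.793 mg/L.
x_c = v t_c = 0.585 m/s × 1.250 d × 86400 s/d = 63190 m ≈ 63.2 km.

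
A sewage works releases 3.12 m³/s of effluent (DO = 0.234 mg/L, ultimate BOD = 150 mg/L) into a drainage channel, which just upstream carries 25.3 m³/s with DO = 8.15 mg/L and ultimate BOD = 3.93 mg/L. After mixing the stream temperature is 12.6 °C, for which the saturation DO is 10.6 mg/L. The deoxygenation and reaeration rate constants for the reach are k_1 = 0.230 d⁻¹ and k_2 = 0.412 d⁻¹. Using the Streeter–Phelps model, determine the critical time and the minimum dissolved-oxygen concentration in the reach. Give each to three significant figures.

t_c ≈ 2.43 d; minimum DO ≈ 4.22 mg/L

Mixed DO = (25.3×8.15 + 3.12×0.234)/(25.3+3.12) = 206.9/28.42 = 7.281 mg/L.
Mixed L₀ = (25.3×3.93 + 3.12×150)/(28.42) = 567.4/28.42 = 19.97 mg/L.
Initial deficit D₀ = C_s − DO₀ = 10.6 − 7.281 = 3.319 mg/L.
t_c = (1/0.1820) ln[(0.412/0.230)(1 − 3.319×0.1820/(0.230×19.97))] = 5.495 × ln(1.556) = 2.428 d.
D_c = (0.230/0.412) × 19.97 × e^(−0.230×2.428) = 0.5583 × 19.97 × 0.5721 = 6.377 mg/L.
Minimum DO = 10.6 − 6.377 = 4.223 mg/L.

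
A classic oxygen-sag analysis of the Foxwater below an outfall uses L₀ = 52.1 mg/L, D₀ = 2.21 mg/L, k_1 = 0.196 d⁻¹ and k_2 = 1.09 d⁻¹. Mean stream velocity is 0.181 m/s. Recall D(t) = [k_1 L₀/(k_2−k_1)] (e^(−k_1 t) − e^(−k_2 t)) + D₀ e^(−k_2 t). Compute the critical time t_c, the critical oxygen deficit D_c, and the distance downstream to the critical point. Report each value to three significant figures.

t_c ≈ 1.68 d; D_c ≈ 6.74 mg/L; x_c ≈ 26.3 km

With k_2/k_1 = 5.561 and 1 − D₀(k_2−k_1)/(k_1 L₀) = 0.8065,
t_c = ln(5.561 × 0.8065) / (1.09 − 0.196) = ln(4.485) / 0.8940 = 1.501/0.8940 = 1.679 d.
D_c = (k_1/k_2) L₀ e^(−k_1 t_c) = (0.196/1.09) × 52.1 × e^(−0.196×1.679) = 0.1798 × 52.1 × 0.7196 = 6.742 mg/L.
x_c = v t_c = 0.181 m/s × 1.679 d × 86400 s/d = 26250 m ≈ 26.3 km.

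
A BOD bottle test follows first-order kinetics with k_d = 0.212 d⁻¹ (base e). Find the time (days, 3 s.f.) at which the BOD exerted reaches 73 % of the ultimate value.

t ≈ 6.18 d

y/L₀ = 1 − e^(−k_d t) = 0.73 ⇒ e^(−k_d t) = 0.270
t = −ln(0.270) / 0.212 = 1.309 / 0.212 = 6.176 d.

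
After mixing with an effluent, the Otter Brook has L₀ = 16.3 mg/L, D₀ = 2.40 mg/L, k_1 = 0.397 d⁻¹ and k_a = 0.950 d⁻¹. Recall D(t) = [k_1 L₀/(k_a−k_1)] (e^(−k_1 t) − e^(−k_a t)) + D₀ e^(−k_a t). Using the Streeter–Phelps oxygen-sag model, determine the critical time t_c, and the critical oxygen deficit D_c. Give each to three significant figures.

t_c ≈ 1.16 d; D_c ≈ 4.29 mg/L

t_c = [1/(k_a−k_1)] ln[(k_a/k_1)(1 − D₀(k_a−k_1)/(k_1 L₀))]
= [1/(0.950−0.397)] ln[(0.950/0.397)(1 − 2.40×0.5530/(0.397×16.3))]
= (1/0.5530) ln[2.393 × 0.7949] = 1.808 × ln(1.902) = 1.808 × 0.6430 = 1.163 d.
L(t_c) = L₀ e^(−k_1 t_c) = 16.3 × 0.6303 = 10.27 mg/L, and at the critical point k_a D_c = k_1 L, so D_c = (0.397/0.950) × 10.27 = 4.293 mg/L.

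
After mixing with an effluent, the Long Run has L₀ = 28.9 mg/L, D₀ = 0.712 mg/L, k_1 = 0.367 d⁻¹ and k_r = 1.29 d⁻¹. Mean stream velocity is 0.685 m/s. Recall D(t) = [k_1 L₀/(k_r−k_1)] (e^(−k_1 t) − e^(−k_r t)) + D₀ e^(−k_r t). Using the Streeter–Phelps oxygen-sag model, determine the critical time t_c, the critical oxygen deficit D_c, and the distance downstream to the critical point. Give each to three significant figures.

At the critical point dD/dt = 0, so k_1 L₀ e^(−k_1 t) = k_r D. Substituting D(t) from the Streeter–Phelps equation and solving for t gives
t_c = ln[(k_r/k_1)(1 − D₀(k_r−k_1)/(k_1 L₀))] / (k_r−k_1).
Here k_r−k_1 = 0.9230 d⁻¹ and 1 − D₀(k_r−k_1)/(k_1 L₀) = 1 − 0.712×0.9230/(0.367×28.9) = 0.9380, so
t_c = ln(3.515 × 0.9380) / 0.9230 = 1.193 / 0.9230 = 1.293 d.
L(t_c) = L₀ e^(−k_1 t_c) = 28.9 × 0.6223 = 17.98 mg/L, and at the critical point k_r D_c = k_1 L, so D_c = (0.367/1.29) × 17.98 = 5.116 mg/L.
x_c = v t_c = 0.685 m/s × 1.293 d × 86400 s/d = 76500 m ≈ 76.5 km.

t_c ≈ 1.29 d; D_c ≈ 5.12 mg/L; x_c ≈ 76.5 km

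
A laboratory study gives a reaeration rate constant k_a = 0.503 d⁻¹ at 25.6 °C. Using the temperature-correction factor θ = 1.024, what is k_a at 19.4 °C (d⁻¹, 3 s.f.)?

k_a ≈ 0.434 d⁻¹

k_a(T₂) = k_a(T₁) · θ^(T₂−T₁) = 0.503 × 1.024^(19.4−25.6)
= 0.503 × 1.024^-6.20 = 0.503 × 0.8633 = 0.4342 d⁻¹.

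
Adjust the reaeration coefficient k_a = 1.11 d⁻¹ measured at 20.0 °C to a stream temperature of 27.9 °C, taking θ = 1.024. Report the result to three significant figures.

k_a(T₂) = k_a(T₁) · θ^(T₂−T₁) = 1.11 × 1.024^(27.9−20.0)
= 1.11 × 1.024^7.90 = 1.11 × 1.206 = 1.339 d⁻¹.

k_a ≈ 1.34 d⁻¹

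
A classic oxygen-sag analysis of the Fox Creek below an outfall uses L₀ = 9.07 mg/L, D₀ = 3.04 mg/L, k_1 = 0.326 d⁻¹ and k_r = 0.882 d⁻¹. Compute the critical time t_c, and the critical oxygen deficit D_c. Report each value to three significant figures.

t_c ≈ 0.265 d; D_c ≈ 3.07 mg/L

At the critical point dD/dt = 0, so k_1 L₀ e^(−k_1 t) = k_r D. Substituting D(t) from the Streeter–Phelps equation and solving for t gives
t_c = ln[(k_r/k_1)(1 − D₀(k_r−k_1)/(k_1 L₀))] / (k_r−k_1).
Here k_r−k_1 = 0.5560 d⁻¹ and 1 − D₀(k_r−k_1)/(k_1 L₀) = 1 − 3.04×0.5560/(0.326×9.07) = 0.4284, so
t_c = ln(2.706 × 0.4284) / 0.5560 = 0.1475 / 0.5560 = 0.2653 d.
D_c = (k_1/k_r) L₀ e^(−k_1 t_c) = (0.326/0.882) × 9.07 × e^(−0.326×0.2653) = 0.3696 × 9.07 × 0.9172 = 3.075 mg/L.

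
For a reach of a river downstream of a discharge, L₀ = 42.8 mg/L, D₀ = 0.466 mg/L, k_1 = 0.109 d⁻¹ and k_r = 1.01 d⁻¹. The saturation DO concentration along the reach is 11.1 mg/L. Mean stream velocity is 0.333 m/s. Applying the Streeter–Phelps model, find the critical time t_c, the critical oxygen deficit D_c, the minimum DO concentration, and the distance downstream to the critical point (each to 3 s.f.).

t_c ≈ 2.37 d; D_c ≈ 3.57 mg/L; min DO ≈ 7.53 mg/L; x_c ≈ 68.1 km

With k_r/k_1 = 9.266 and 1 − D₀(k_r−k_1)/(k_1 L₀) = 0.9100,
t_c = ln(9.266 × 0.9100) / (1.01 − 0.109) = ln(8.432) / 0.9010 = 2.132/0.9010 = 2.366 d.
L(t_c) = L₀ e^(−k_1 t_c) = 42.8 × 0.7727 = 33.07 mg/L, and at the critical point k_r D_c = k_1 L, so D_c = (0.109/1.01) × 33.07 = 3.569 mg/L.
Minimum DO = C_s − D_c = 11.1 − 3.569 = 7.531 mg/L.
x_c = v t_c = 0.333 m/s × 2.366 d × 86400 s/d = 68080 m ≈ 68.1 km.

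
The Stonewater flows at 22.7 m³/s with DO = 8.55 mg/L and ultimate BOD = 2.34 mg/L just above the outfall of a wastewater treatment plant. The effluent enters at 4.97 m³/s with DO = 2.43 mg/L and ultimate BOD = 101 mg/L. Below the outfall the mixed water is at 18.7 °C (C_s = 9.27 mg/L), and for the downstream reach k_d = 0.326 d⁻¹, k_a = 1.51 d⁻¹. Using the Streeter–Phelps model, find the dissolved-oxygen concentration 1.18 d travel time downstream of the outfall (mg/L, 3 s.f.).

DO ≈ 6.13 mg/L

Mixed DO = (22.7×8.55 + 4.97×2.43)/(22.7+4.97) = 206.2/27.67 = 7.451 mg/L.
Mixed L₀ = (22.7×2.34 + 4.97×101)/(27.67) = 555.1/27.67 = 20.06 mg/L.
Initial deficit D₀ = C_s − DO₀ = 9.27 − 7.451 = 1.819 mg/L.
D(1.18) = [0.326×20.06/(1.51−0.326)](e^(−0.326×1.18) − e^(−1.51×1.18)) + 1.819 e^(−1.51×1.18)
= 5.524 × (0.6807 − 0.1683) + 1.819 × 0.1683 = 3.136 mg/L.
DO = 9.27 − 3.136 = 6.134 mg/L.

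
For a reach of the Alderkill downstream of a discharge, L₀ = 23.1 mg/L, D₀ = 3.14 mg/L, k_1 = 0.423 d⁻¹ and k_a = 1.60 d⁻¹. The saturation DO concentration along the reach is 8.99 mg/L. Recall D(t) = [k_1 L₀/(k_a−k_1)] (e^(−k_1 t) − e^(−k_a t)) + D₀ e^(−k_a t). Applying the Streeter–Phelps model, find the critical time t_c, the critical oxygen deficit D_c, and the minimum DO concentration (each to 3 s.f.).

With k_a/k_1 = 3.783 and 1 − D₀(k_a−k_1)/(k_1 L₀) = 0.6218,
t_c = ln(3.783 × 0.6218) / (1.60 − 0.423) = ln(2.352) / 1.177 = 0.8552/1.177 = 0.7266 d.
L(t_c) = L₀ e^(−k_1 t_c) = 23.1 × 0.7354 = 16.99 mg/L, and at the critical point k_a D_c = k_1 L, so D_c = (0.423/1.60) × 16.99 = 4.491 mg/L.
Minimum DO = C_s − D_c = 8.99 − 4.491 = 4.499 mg/L.

t_c ≈ 0.727 d; D_c ≈ 4.49 mg/L; min DO ≈ 4.50 mg/L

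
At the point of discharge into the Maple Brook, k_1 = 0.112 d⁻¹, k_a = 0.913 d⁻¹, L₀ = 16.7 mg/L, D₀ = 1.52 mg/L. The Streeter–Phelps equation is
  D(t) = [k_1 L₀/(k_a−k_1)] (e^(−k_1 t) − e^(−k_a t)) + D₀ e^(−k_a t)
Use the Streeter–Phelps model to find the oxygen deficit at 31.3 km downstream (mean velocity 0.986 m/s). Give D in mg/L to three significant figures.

Travel time t = x/v = 31.3 km / (0.986 m/s) = 31300 m / 0.986 m/s = 31740 s = 0.3674 d.
k_1 L₀/(k_a−k_1) = 0.112×16.7/(0.913−0.112) = 1.870/0.8010 = 2.335 mg/L.
e^(−k_1 t) = e^(−0.112×0.3674) = 0.9597; e^(−k_a t) = e^(−0.913×0.3674) = 0.7150.
D = 2.335 × (0.9597 − 0.7150) + 1.52 × 0.7150 = 0.5713 + 1.087 = 1.658 mg/L.

D ≈ 1.66 mg/L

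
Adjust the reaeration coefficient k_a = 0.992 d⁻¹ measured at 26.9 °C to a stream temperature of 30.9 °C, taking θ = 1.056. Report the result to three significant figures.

k_a ≈ 1.23 d⁻¹

k_a(T₂) = k_a(T₁) · θ^(T₂−T₁) = 0.992 × 1.056^(30.9−26.9)
= 0.992 × 1.056^4.00 = 0.992 × 1.244 = 1.234 d⁻¹.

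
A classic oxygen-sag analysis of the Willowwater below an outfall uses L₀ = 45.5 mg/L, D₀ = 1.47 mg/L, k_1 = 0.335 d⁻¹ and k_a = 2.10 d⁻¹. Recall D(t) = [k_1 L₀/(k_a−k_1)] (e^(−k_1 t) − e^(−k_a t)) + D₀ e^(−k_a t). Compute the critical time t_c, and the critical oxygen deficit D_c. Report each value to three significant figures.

t_c ≈ 0.934 d; D_c ≈ 5.31 mg/L

At the critical point dD/dt = 0, so k_1 L₀ e^(−k_1 t) = k_a D. Substituting D(t) from the Streeter–Phelps equation and solving for t gives
t_c = ln[(k_a/k_1)(1 − D₀(k_a−k_1)/(k_1 L₀))] / (k_a−k_1).
Here k_a−k_1 = 1.765 d⁻¹ and 1 − D₀(k_a−k_1)/(k_1 L₀) = 1 − 1.47×1.765/(0.335×45.5) = 0.8298, so
t_c = ln(6.269 × 0.8298) / 1.765 = 1.649 / 1.765 = 0.9343 d.
L(t_c) = L₀ e^(−k_1 t_c) = 45.5 × 0.7313 = 33.27 mg/L, and at the critical point k_a D_c = k_1 L, so D_c = (0.335/2.10) × 33.27 = 5.308 mg/L.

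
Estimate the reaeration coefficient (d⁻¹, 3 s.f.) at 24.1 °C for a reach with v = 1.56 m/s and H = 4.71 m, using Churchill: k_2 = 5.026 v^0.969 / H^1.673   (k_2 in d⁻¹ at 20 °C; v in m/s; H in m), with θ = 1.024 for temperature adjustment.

k_2 ≈ 0.638 d⁻¹

k_2(20) = 5.026 × 1.56^0.969 / 4.71^1.673 = 5.026 × 1.539 / 13.36 = 0.5786 d⁻¹.
k_2(24.1) = 0.5786 × 1.024^(24.1−20) = 0.5786 × 1.102 = 0.6377 d⁻¹.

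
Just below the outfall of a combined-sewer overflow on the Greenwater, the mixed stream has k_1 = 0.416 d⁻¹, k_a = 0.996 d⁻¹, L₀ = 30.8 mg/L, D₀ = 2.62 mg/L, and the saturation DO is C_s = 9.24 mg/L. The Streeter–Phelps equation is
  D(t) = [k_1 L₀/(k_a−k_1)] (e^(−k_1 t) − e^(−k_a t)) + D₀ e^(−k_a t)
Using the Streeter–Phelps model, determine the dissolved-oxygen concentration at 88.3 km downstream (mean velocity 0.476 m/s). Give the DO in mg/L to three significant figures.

DO ≈ 2.49 mg/L

Travel time t = x/v = 88.3 km / (0.476 m/s) = 88300 m / 0.476 m/s = 185500 s = 2.147 d.
k_1 L₀/(k_a−k_1) = 0.416×30.8/(0.996−0.416) = 12.81/0.5800 = 22.09 mg/L.
e^(−k_1 t) = e^(−0.416×2.147) = 0.4094; e^(−k_a t) = e^(−0.996×2.147) = 0.1178.
D = 22.09 × (0.4094 − 0.1178) + 2.62 × 0.1178 = 6.440 + 0.3087 = 6.749 mg/L.
DO = C_s − D = 9.24 − 6.749 = 2.491 mg/L.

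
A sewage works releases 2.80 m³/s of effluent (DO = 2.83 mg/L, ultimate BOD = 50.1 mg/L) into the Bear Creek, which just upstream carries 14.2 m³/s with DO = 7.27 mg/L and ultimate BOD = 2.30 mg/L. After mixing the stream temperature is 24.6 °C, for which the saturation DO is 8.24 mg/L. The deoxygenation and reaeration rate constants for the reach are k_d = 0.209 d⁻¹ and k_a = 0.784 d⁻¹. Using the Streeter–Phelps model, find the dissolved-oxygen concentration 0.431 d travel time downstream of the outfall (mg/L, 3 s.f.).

DO ≈ 6.28 mg/L

Mixed DO = (14.2×7.27 + 2.80×2.83)/(14.2+2.80) = 111.2/17.00 = 6.539 mg/L.
Mixed L₀ = (14.2×2.30 + 2.80×50.1)/(17.00) = 172.9/17.00 = 10.17 mg/L.
Initial deficit D₀ = C_s − DO₀ = 8.24 − 6.539 = 1.701 mg/L.
D(0.431) = [0.209×10.17/(0.784−0.209)](e^(−0.209×0.431) − e^(−0.784×0.431)) + 1.701 e^(−0.784×0.431)
= 3.698 × (0.9139 − 0.7133) + 1.701 × 0.7133 = 1.955 mg/L.
DO = 8.24 − 1.955 = 6.285 mg/L.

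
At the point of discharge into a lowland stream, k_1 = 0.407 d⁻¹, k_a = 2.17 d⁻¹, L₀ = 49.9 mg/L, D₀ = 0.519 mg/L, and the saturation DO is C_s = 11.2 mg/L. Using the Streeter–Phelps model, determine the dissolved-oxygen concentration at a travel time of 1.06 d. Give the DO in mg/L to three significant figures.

k_1 L₀/(k_a−k_1) = 0.407×49.9/(2.17−0.407) = 20.31/1.763 = 11.52 mg/L.
e^(−k_1 t) = e^(−0.407×1.060) = 0.6496; e^(−k_a t) = e^(−2.17×1.060) = 0.1002.
D = 11.52 × (0.6496 − 0.1002) + 0.519 × 0.1002 = 6.328 + 0.05202 = 6.380 mg/L.
DO = C_s − D = 11.2 − 6.380 = 4.820 mg/L.

DO ≈ 4.82 mg/L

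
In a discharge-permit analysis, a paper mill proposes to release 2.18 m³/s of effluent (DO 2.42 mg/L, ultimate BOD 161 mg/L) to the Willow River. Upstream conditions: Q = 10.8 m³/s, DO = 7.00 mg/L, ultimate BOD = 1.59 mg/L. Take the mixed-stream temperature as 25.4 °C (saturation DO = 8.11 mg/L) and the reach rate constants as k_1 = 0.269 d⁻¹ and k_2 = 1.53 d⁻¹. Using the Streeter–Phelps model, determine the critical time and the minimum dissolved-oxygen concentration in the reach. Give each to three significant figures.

Mixed DO = (10.8×7.00 + 2.18×2.42)/(10.8+2.18) = 80.88/12.98 = 6.231 mg/L.
Mixed L₀ = (10.8×1.59 + 2.18×161)/(12.98) = 368.2/12.98 = 28.36 mg/L.
Initial deficit D₀ = C_s − DO₀ = 8.11 − 6.231 = 1.879 mg/L.
t_c = (1/1.261) ln[(1.53/0.269)(1 − 1.879×1.261/(0.269×28.36))] = 0.7930 × ln(3.921) = 1.084 d.
D_c = (0.269/1.53) × 28.36 × e^(−0.269×1.084) = 0.1758 × 28.36 × 0.7472 = 3.726 mg/L.
Minimum DO = 8.11 − 3.726 = 4.384 mg/L.

t_c ≈ 1.08 d; minimum DO ≈ 4.38 mg/L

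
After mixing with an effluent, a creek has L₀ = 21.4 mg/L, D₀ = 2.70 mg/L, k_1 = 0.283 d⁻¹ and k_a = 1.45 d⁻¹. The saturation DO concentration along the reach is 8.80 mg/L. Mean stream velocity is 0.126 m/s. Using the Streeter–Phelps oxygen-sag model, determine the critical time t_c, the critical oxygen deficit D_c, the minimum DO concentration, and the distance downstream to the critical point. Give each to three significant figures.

t_c ≈ 0.771 d; D_c ≈ 3.36 mg/L; min DO ≈ 5.44 mg/L; x_c ≈ 8.39 km

With k_a/k_1 = 5.124 and 1 − D₀(k_a−k_1)/(k_1 L₀) = 0.4797,
t_c = ln(5.124 × 0.4797) / (1.45 − 0.283) = ln(2.458) / 1.167 = 0.8993/1.167 = 0.7706 d.
D_c = (k_1/k_a) L₀ e^(−k_1 t_c) = (0.283/1.45) × 21.4 × e^(−0.283×0.7706) = 0.1952 × 21.4 × 0.8041 = 3.358 mg/L.
Minimum DO = C_s − D_c = 8.80 − 3.358 = 5.442 mg/L.
x_c = v t_c = 0.126 m/s × 0.7706 d × 86400 s/d = 8389 m ≈ 8.39 km.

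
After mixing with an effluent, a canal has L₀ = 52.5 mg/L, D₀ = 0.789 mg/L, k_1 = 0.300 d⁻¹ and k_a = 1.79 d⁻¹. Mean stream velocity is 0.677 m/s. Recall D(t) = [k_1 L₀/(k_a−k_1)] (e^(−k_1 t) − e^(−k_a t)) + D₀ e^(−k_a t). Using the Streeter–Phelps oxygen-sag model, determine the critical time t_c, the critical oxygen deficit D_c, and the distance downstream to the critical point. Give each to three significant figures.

t_c ≈ 1.15 d; D_c ≈ 6.24 mg/L; x_c ≈ 67.1 km

With k_a/k_1 = 5.967 and 1 − D₀(k_a−k_1)/(k_1 L₀) = 0.9254,
t_c = ln(5.967 × 0.9254) / (1.79 − 0.300) = ln(5.521) / 1.490 = 1.709/1.490 = 1.147 d.
L(t_c) = L₀ e^(−k_1 t_c) = 52.5 × 0.7089 = 37.22 mg/L, and at the critical point k_a D_c = k_1 L, so D_c = (0.300/1.79) × 37.22 = 6.238 mg/L.
x_c = v t_c = 0.677 m/s × 1.147 d × 86400 s/d = 67070 m ≈ 67.1 km.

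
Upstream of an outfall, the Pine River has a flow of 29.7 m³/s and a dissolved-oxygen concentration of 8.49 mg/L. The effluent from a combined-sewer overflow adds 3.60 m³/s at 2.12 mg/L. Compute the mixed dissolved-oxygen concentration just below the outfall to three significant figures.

Flow-weighted mixing: C = (Q_r C_r + Q_w C_w)/(Q_r + Q_w)
= (29.7×8.49 + 3.60×2.12)/(29.7 + 3.60) = 259.8/33.30 = 7.801 mg/L.

7.80 mg/L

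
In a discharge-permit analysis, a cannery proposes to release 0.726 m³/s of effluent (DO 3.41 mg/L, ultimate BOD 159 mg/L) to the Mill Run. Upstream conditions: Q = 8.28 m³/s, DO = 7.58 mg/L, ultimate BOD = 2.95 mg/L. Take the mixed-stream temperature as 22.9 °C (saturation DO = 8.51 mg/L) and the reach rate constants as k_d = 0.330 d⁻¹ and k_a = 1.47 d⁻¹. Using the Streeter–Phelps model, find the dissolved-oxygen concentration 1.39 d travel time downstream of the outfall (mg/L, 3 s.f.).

DO ≈ 6.09 mg/L

Mixed DO = (8.28×7.58 + 0.726×3.41)/(8.28+0.726) = 65.24/9.006 = 7.244 mg/L.
Mixed L₀ = (8.28×2.95 + 0.726×159)/(9.006) = 139.9/9.006 = 15.53 mg/L.
Initial deficit D₀ = C_s − DO₀ = 8.51 − 7.244 = 1.266 mg/L.
D(1.39) = [0.330×15.53/(1.47−0.330)](e^(−0.330×1.39) − e^(−1.47×1.39)) + 1.266 e^(−1.47×1.39)
= 4.495 × (0.6321 − 0.1296) + 1.266 × 0.1296 = 2.423 mg/L.
DO = 8.51 − 2.423 = 6.087 mg/L.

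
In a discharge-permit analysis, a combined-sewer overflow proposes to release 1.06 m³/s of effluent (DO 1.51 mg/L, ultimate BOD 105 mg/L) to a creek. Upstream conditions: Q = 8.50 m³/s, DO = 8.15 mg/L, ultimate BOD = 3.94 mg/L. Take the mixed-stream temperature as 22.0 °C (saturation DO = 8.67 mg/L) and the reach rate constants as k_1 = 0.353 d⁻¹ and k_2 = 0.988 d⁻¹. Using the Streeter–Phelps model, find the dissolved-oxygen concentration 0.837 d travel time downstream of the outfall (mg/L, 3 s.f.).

DO ≈ 5.54 mg/L

Mixed DO = (8.50×8.15 + 1.06×1.51)/(8.50+1.06) = 70.88/9.560 = 7.414 mg/L.
Mixed L₀ = (8.50×3.94 + 1.06×105)/(9.560) = 144.8/9.560 = 15.15 mg/L.
Initial deficit D₀ = C_s − DO₀ = 8.67 − 7.414 = 1.256 mg/L.
D(0.837) = [0.353×15.15/(0.988−0.353)](e^(−0.353×0.837) − e^(−0.988×0.837)) + 1.256 e^(−0.988×0.837)
= 8.419 × (0.7442 − 0.4374) + 1.256 × 0.4374 = 3.133 mg/L.
DO = 8.67 − 3.133 = 5.537 mg/L.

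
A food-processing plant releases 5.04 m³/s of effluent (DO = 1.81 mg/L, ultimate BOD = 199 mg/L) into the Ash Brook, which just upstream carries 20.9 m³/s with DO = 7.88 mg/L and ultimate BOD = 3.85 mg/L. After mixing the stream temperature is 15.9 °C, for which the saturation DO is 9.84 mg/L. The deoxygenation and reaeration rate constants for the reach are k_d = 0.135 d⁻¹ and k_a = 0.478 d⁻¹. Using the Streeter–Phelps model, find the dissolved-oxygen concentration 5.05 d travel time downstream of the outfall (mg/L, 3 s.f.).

Mixed DO = (20.9×7.88 + 5.04×1.81)/(20.9+5.04) = 173.8/25.94 = 6.701 mg/L.
Mixed L₀ = (20.9×3.85 + 5.04×199)/(25.94) = 1083/25.94 = 41.77 mg/L.
Initial deficit D₀ = C_s − DO₀ = 9.84 − 6.701 = 3.139 mg/L.
D(5.05) = [0.135×41.77/(0.478−0.135)](e^(−0.135×5.05) − e^(−0.478×5.05)) + 3.139 e^(−0.478×5.05)
= 16.44 × (0.5057 − 0.08947) + 3.139 × 0.08947 = 7.124 mg/L.
DO = 9.84 − 7.124 = 2.716 mg/L.

DO ≈ 2.72 mg/L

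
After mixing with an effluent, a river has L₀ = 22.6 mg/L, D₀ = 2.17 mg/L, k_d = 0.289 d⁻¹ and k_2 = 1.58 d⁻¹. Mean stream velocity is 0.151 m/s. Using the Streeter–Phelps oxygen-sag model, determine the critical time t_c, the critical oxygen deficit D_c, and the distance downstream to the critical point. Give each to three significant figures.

t_c = [1/(k_2−k_d)] ln[(k_2/k_d)(1 − D₀(k_2−k_d)/(k_d L₀))]
= [1/(1.58−0.289)] ln[(1.58/0.289)(1 − 2.17×1.291/(0.289×22.6))]
= (1/1.291) ln[5.467 × 0.5711] = 0.7746 × ln(3.122) = 0.7746 × 1.139 = 0.8819 d.
L(t_c) = L₀ e^(−k_d t_c) = 22.6 × 0.7750 = 17.52 mg/L, and at the critical point k_2 D_c = k_d L, so D_c = (0.289/1.58) × 17.52 = 3.204 mg/L.
x_c = v t_c = 0.151 m/s × 0.8819 d × 86400 s/d = 11510 m ≈ 11.5 km.

t_c ≈ 0.882 d; D_c ≈ 3.20 mg/L; x_c ≈ 11.5 km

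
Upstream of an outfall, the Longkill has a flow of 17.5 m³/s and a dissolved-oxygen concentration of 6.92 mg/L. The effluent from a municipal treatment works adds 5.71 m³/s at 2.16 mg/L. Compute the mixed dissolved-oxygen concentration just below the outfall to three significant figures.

5.75 mg/L

Flow-weighted mixing: C = (Q_r C_r + Q_w C_w)/(Q_r + Q_w)
= (17.5×6.92 + 5.71×2.16)/(17.5 + 5.71) = 133.4/23.21 = 5.749 mg/L.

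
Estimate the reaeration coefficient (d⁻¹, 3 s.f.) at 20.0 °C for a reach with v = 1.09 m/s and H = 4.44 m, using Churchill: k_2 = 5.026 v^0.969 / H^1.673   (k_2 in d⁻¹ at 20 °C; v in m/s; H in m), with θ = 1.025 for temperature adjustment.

k_2(20) = 5.026 × 1.09^0.969 / 4.44^1.673 = 5.026 × 1.087 / 12.11 = 0.4512 d⁻¹.
k_2(20.0) = 0.4512 × 1.025^(20.0−20) = 0.4512 × 1.000 = 0.4512 d⁻¹.

k_2 ≈ 0.451 d⁻¹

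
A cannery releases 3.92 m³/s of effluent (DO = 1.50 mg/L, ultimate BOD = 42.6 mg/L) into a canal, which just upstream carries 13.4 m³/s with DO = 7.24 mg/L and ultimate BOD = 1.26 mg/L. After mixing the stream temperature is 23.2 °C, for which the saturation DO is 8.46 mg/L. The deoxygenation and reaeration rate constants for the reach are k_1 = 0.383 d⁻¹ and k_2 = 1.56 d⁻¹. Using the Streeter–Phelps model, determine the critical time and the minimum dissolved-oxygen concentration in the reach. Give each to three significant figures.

Mixed DO = (13.4×7.24 + 3.92×1.50)/(13.4+3.92) = 102.9/17.32 = 5.941 mg/L.
Mixed L₀ = (13.4×1.26 + 3.92×42.6)/(17.32) = 183.9/17.32 = 10.62 mg/L.
Initial deficit D₀ = C_s − DO₀ = 8.46 − 5.941 = 2.519 mg/L.
t_c = (1/1.177) ln[(1.56/0.383)(1 − 2.519×1.177/(0.383×10.62))] = 0.8496 × ln(1.103) = 0.08327 d.
D_c = (0.383/1.56) × 10.62 × e^(−0.383×0.08327) = 0.2455 × 10.62 × 0.9686 = 2.525 mg/L.
Minimum DO = 8.46 − 2.525 = 5.935 mg/L.

t_c ≈ 0.0833 d; minimum DO ≈ 5.94 mg/L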